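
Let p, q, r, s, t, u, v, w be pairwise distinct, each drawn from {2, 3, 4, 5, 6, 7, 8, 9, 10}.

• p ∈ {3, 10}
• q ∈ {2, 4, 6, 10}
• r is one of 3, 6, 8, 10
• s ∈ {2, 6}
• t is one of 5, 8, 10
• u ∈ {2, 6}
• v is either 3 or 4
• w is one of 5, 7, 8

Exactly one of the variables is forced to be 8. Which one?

Among the 8 variables, 7 fits only w (and all 8 values in {2, 3, 4, 5, 6, 7, 8, 10} must be used), so w = 7.
The 7 still-open variables draw from only 7 values {2, 3, 4, 5, 6, 8, 10}, so each is used; only t can be 5, hence t = 5.
Among the 6 still-open variables, 8 fits only r (and all 6 values in {2, 3, 4, 6, 8, 10} must be used), so r = 8.

r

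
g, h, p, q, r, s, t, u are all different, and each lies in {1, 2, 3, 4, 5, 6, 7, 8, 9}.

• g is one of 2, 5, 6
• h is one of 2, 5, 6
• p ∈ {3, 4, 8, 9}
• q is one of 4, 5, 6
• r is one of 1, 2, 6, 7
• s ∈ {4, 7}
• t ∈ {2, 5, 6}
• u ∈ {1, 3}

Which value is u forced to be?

3

The 3 variables g, h, t are confined to {2, 5, 6}, which locks those values in; drop them from q, r.
That leaves q = 4. Remove 4 from p, s.
s has just one choice, so s = 7. Strike 7 from r.
r must be 1 (only option left). Remove 1 from u.
So u = 3.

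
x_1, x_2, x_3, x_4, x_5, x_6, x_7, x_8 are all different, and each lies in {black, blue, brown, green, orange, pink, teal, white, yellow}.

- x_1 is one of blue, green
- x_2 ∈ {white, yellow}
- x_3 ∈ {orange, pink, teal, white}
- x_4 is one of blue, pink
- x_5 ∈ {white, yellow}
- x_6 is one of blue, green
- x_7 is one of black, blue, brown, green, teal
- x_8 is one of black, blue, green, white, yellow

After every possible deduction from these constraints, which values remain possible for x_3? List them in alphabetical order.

x_1 and x_6 share exactly the 2 values {blue, green}; by pigeonhole those values go to them, so strike blue, green from x_4, x_7, x_8.
x_4's domain is down to {pink}, so x_4 = pink. Eliminate pink elsewhere: x_3.
The 2 variables x_2 and x_5 are confined to {white, yellow}, which locks those values in; drop them from x_3, x_8.
x_8 has just one choice, so x_8 = black. Strike black from x_7.
No further eliminations apply; x_3 can still be any of orange, teal.

orange, teal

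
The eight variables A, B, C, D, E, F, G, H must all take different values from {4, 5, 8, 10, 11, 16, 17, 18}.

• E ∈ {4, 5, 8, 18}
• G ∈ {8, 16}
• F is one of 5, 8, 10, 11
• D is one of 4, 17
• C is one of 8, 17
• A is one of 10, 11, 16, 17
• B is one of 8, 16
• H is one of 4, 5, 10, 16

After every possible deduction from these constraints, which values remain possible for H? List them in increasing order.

The 8 variables draw from only 8 values {4, 5, 8, 10, 11, 16, 17, 18}, so each is used; only E can be 18, hence E = 18.
B and G between them cover only {8, 16} — a naked pair. Remove those values from A, C, F, H.
That leaves C = 17. Strike 17 from A, D.
D must be 4 (only option left). Strike 4 from H.
No further eliminations apply; H can still be any of 5, 10.

5, 10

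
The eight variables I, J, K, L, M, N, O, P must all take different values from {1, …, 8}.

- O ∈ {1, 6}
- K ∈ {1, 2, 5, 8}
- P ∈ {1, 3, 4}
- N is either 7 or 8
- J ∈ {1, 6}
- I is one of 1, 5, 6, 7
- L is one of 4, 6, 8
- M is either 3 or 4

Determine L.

8

Among the 8 variables, 2 fits only K (and all 8 values in {1, 2, 3, 4, 5, 6, 7, 8} must be used), so K = 2.
Among the 7 still-open variables, 5 fits only I (and all 7 values in {1, 3, 4, 5, 6, 7, 8} must be used), so I = 5.
Among the 6 still-open variables, 7 fits only N (and all 6 values in {1, 3, 4, 6, 7, 8} must be used), so N = 7.
The 5 still-open variables draw from only 5 values {1, 3, 4, 6, 8}, so each is used; only L can be 8, hence L = 8.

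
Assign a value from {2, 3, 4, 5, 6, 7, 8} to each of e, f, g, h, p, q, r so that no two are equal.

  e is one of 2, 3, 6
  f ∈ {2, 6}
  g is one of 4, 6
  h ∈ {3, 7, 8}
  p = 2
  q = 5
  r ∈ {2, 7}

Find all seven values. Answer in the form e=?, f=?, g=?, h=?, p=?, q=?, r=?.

p's domain is down to {2}, so p = 2. So e, f, r can't be 2.
That leaves q = 5.
That leaves r = 7. Remove 7 from h.
f has just one choice, so f = 6. Strike 6 from e, g.
g's domain is down to {4}, so g = 4.
e must be 3 (only option left). Strike 3 from h.
That leaves h = 8.

e=3, f=6, g=4, h=8, p=2, q=5, r=7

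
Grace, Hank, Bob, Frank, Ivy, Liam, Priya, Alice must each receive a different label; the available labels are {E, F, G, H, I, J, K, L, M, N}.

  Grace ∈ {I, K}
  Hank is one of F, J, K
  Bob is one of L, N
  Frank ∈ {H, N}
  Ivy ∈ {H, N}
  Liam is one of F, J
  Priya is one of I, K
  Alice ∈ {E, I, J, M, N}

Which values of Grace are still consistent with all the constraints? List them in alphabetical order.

I, K

Grace and Priya between them cover only {I, K} — a naked pair. Remove those values from Hank, Alice.
The 2 variables Hank and Liam are confined to {F, J}, which locks those values in; drop them from Alice.
Frank and Ivy between them cover only {H, N} — a naked pair. Remove those values from Bob, Alice.
Bob has just one choice, so Bob = L.
No further eliminations apply; Grace can still be any of I, K.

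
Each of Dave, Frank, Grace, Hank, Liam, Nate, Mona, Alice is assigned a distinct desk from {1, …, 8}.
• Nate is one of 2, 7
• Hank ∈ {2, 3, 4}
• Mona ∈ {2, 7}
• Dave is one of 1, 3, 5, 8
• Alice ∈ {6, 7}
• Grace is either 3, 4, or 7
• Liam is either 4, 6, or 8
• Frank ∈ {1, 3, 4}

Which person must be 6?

The 8 variables together cover exactly {1, 2, 3, 4, 5, 6, 7, 8} — 8 values for 8 variables — and 5 appears only in Dave's list, so Dave = 5.
The 7 still-open variables together cover exactly {1, 2, 3, 4, 6, 7, 8} — 7 values for 7 variables — and 1 appears only in Frank's list, so Frank = 1.
The 6 still-open variables draw from only 6 values {2, 3, 4, 6, 7, 8}, so each is used; only Liam can be 8, hence Liam = 8.
The 5 still-open variables draw from only 5 values {2, 3, 4, 6, 7}, so each is used; only Alice can be 6, hence Alice = 6.

Alice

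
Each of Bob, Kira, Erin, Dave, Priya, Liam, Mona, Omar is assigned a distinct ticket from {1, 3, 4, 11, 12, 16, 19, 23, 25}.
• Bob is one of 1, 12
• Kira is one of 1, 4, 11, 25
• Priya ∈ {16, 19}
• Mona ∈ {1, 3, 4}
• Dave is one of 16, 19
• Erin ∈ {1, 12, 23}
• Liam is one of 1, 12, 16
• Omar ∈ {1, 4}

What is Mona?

3

Dave and Priya between them cover only {16, 19} — a naked pair. Remove those values from Liam.
Bob and Liam between them cover only {1, 12} — a naked pair. Remove those values from Kira, Erin, Mona, Omar.
Erin must be 23 (only option left).
Omar's domain is down to {4}, so Omar = 4. So Kira, Mona can't be 4.
So Mona = 3.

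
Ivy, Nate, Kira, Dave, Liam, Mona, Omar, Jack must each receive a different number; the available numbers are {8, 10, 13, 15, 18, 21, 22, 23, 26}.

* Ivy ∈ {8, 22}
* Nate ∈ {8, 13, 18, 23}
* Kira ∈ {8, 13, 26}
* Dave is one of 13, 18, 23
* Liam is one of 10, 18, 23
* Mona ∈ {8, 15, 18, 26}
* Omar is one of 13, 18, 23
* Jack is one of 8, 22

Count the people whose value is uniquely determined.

3

Among the 8 variables, 10 fits only Liam (and all 8 values in {8, 10, 13, 15, 18, 22, 23, 26} must be used), so Liam = 10.
Among the 7 still-open variables, 15 fits only Mona (and all 7 values in {8, 13, 15, 18, 22, 23, 26} must be used), so Mona = 15.
The 6 still-open variables draw from only 6 values {8, 13, 18, 22, 23, 26}, so each is used; only Kira can be 26, hence Kira = 26.
Ivy and Jack between them cover only {8, 22} — a naked pair. Remove those values from Nate.
Determined: Kira=26, Liam=10, Mona=15. The other people each still have more than one consistent value. That makes 3.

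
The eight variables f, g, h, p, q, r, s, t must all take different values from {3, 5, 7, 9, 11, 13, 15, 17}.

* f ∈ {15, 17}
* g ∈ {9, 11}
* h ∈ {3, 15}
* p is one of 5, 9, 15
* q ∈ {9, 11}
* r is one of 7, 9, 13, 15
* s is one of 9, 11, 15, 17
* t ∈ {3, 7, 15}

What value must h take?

3

Among the 8 variables, 5 fits only p (and all 8 values in {3, 5, 7, 9, 11, 13, 15, 17} must be used), so p = 5.
The 7 still-open variables together cover exactly {3, 7, 9, 11, 13, 15, 17} — 7 values for 7 variables — and 13 appears only in r's list, so r = 13.
Among the 6 still-open variables, 7 fits only t (and all 6 values in {3, 7, 9, 11, 15, 17} must be used), so t = 7.
Among the 5 still-open variables, 3 fits only h (and all 5 values in {3, 9, 11, 15, 17} must be used), so h = 3.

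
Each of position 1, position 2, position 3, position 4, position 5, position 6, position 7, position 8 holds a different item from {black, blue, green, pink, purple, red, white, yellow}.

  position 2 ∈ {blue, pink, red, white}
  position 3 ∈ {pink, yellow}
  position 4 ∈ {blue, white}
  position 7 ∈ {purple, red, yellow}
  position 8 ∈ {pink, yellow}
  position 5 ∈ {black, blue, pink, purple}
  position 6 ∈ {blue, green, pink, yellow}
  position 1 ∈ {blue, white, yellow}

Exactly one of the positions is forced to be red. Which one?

The 8 variables together cover exactly {black, blue, green, pink, purple, red, white, yellow} — 8 values for 8 variables — and black appears only in position 5's list, so position 5 = black.
Among the 7 still-open variables, green fits only position 6 (and all 7 values in {blue, green, pink, purple, red, white, yellow} must be used), so position 6 = green.
The 6 still-open variables together cover exactly {blue, pink, purple, red, white, yellow} — 6 values for 6 variables — and purple appears only in position 7's list, so position 7 = purple.
The 5 still-open variables together cover exactly {blue, pink, red, white, yellow} — 5 values for 5 variables — and red appears only in position 2's list, so position 2 = red.

position 2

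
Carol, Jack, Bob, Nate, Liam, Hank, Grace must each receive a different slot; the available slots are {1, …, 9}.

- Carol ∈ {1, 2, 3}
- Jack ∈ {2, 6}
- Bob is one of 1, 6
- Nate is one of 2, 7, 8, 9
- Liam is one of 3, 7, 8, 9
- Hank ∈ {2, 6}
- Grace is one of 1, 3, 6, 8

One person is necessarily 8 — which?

Grace

Jack and Hank between them cover only {2, 6} — a naked pair. Remove those values from Carol, Bob, Nate, Grace.
Bob has just one choice, so Bob = 1. So Carol, Grace can't be 1.
That leaves Carol = 3. So Liam, Grace can't be 3.
So 8 goes to Grace.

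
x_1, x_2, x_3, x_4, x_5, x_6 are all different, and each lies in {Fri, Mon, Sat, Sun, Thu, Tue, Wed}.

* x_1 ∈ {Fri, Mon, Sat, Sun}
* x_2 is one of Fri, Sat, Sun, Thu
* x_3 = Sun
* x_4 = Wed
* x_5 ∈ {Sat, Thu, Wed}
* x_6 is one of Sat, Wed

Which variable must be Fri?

x_2

x_3 has just one choice, so x_3 = Sun. So x_1, x_2 can't be Sun.
That leaves x_4 = Wed. Eliminate Wed elsewhere: x_5, x_6.
x_6 must be Sat (only option left). Strike Sat from x_1, x_2, x_5.
x_5 has just one choice, so x_5 = Thu. Strike Thu from x_2.
So Fri goes to x_2.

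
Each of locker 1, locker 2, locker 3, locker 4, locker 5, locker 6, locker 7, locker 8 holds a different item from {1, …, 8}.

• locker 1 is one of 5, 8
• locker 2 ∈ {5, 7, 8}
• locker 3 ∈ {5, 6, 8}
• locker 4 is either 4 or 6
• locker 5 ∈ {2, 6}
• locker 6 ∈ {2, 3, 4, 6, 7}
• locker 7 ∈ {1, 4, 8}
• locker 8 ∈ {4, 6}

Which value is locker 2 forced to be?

Among the 8 variables, 1 fits only locker 7 (and all 8 values in {1, 2, 3, 4, 5, 6, 7, 8} must be used), so locker 7 = 1.
The 7 still-open variables together cover exactly {2, 3, 4, 5, 6, 7, 8} — 7 values for 7 variables — and 3 appears only in locker 6's list, so locker 6 = 3.
The 6 still-open variables draw from only 6 values {2, 4, 5, 6, 7, 8}, so each is used; only locker 5 can be 2, hence locker 5 = 2.
Among the 5 still-open variables, 7 fits only locker 2 (and all 5 values in {4, 5, 6, 7, 8} must be used), so locker 2 = 7.

7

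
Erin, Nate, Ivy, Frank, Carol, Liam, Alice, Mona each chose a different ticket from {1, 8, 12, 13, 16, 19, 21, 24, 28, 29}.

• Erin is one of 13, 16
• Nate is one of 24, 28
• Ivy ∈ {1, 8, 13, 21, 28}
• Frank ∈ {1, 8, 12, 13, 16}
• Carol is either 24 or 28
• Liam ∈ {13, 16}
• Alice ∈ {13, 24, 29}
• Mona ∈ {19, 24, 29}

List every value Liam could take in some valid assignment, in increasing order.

13, 16

Erin and Liam share exactly the 2 values {13, 16}; by pigeonhole those values go to them, so strike 13, 16 from Ivy, Frank, Alice.
The 2 variables Nate and Carol are confined to {24, 28}, which locks those values in; drop them from Ivy, Alice, Mona.
Alice has just one choice, so Alice = 29. So Mona can't be 29.
That leaves Mona = 19.
No further eliminations apply; Liam can still be any of 13, 16.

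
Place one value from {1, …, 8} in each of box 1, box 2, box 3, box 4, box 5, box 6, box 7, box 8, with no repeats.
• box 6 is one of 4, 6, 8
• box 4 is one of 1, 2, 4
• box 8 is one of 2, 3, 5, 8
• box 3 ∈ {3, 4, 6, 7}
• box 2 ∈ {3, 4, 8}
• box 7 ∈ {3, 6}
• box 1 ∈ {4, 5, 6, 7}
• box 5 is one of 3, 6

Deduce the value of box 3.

The 8 variables draw from only 8 values {1, 2, 3, 4, 5, 6, 7, 8}, so each is used; only box 4 can be 1, hence box 4 = 1.
The 7 still-open variables together cover exactly {2, 3, 4, 5, 6, 7, 8} — 7 values for 7 variables — and 2 appears only in box 8's list, so box 8 = 2.
The 6 still-open variables together cover exactly {3, 4, 5, 6, 7, 8} — 6 values for 6 variables — and 5 appears only in box 1's list, so box 1 = 5.
Among the 5 still-open variables, 7 fits only box 3 (and all 5 values in {3, 4, 6, 7, 8} must be used), so box 3 = 7.

7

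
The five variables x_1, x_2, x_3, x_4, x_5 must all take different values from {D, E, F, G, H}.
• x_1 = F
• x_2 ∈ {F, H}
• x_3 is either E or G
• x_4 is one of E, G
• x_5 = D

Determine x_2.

x_1 must be F (only option left). Eliminate F elsewhere: x_2.
So x_2 = H.

H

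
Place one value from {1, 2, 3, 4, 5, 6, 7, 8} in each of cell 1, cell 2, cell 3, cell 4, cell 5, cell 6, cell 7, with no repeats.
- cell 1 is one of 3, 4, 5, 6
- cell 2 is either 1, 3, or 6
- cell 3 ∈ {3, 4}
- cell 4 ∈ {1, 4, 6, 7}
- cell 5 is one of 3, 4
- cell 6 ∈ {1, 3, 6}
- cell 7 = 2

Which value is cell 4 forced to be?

cell 7's domain is down to {2}, so cell 7 = 2.
Among the 6 still-open variables, 5 fits only cell 1 (and all 6 values in {1, 3, 4, 5, 6, 7} must be used), so cell 1 = 5.
The 5 still-open variables draw from only 5 values {1, 3, 4, 6, 7}, so each is used; only cell 4 can be 7, hence cell 4 = 7.

7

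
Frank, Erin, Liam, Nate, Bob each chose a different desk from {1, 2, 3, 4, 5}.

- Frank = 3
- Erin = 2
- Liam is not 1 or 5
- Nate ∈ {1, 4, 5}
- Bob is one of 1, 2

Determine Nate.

5

Frank's domain is down to {3}, so Frank = 3. Strike 3 from Liam.
That leaves Erin = 2. Remove 2 from Liam, Bob.
That leaves Liam = 4. Remove 4 from Nate.
Bob's domain is down to {1}, so Bob = 1. Remove 1 from Nate.
So Nate = 5.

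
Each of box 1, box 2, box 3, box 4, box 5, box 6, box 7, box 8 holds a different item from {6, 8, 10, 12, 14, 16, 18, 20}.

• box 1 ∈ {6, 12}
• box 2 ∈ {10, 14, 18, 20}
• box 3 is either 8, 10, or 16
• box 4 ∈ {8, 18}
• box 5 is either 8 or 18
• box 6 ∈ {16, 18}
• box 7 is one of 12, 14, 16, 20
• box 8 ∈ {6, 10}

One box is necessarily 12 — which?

box 4 and box 5 between them cover only {8, 18} — a naked pair. Remove those values from box 2, box 3, box 6.
box 6's domain is down to {16}, so box 6 = 16. Remove 16 from box 3, box 7.
box 3 has just one choice, so box 3 = 10. Eliminate 10 elsewhere: box 2, box 8.
That leaves box 8 = 6. Strike 6 from box 1.
So 12 goes to box 1.

box 1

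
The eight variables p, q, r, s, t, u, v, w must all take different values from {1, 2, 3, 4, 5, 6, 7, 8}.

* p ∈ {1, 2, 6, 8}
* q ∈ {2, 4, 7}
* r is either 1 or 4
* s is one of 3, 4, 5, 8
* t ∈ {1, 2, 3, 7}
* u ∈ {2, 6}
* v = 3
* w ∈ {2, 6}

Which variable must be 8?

v has just one choice, so v = 3. Eliminate 3 elsewhere: s, t.
The 7 still-open variables together cover exactly {1, 2, 4, 5, 6, 7, 8} — 7 values for 7 variables — and 5 appears only in s's list, so s = 5.
The 6 still-open variables together cover exactly {1, 2, 4, 6, 7, 8} — 6 values for 6 variables — and 8 appears only in p's list, so p = 8.

p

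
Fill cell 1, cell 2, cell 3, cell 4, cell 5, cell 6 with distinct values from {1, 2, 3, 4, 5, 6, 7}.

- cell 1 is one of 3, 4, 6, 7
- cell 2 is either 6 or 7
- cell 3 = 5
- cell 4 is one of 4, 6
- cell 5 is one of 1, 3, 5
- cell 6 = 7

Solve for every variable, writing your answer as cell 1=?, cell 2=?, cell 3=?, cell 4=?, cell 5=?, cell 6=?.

cell 1=3, cell 2=6, cell 3=5, cell 4=4, cell 5=1, cell 6=7

cell 3 has just one choice, so cell 3 = 5. Remove 5 from cell 5.
cell 6 has just one choice, so cell 6 = 7. Remove 7 from cell 1, cell 2.
cell 2 must be 6 (only option left). Strike 6 from cell 1, cell 4.
cell 4 must be 4 (only option left). So cell 1 can't be 4.
cell 1 must be 3 (only option left). So cell 5 can't be 3.
cell 5's domain is down to {1}, so cell 5 = 1.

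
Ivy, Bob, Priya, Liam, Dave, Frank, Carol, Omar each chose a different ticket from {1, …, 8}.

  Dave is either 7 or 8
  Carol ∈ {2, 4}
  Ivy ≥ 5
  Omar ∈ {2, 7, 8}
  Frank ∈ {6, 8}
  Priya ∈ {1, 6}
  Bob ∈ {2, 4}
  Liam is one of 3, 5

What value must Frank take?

6

The 8 variables draw from only 8 values {1, 2, 3, 4, 5, 6, 7, 8}, so each is used; only Priya can be 1, hence Priya = 1.
The 7 still-open variables together cover exactly {2, 3, 4, 5, 6, 7, 8} — 7 values for 7 variables — and 3 appears only in Liam's list, so Liam = 3.
The 6 still-open variables draw from only 6 values {2, 4, 5, 6, 7, 8}, so each is used; only Ivy can be 5, hence Ivy = 5.
The 5 still-open variables draw from only 5 values {2, 4, 6, 7, 8}, so each is used; only Frank can be 6, hence Frank = 6.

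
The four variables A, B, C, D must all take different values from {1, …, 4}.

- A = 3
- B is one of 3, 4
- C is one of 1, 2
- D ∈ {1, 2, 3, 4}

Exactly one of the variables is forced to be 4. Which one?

A must be 3 (only option left). Eliminate 3 elsewhere: B, D.
So 4 goes to B.

B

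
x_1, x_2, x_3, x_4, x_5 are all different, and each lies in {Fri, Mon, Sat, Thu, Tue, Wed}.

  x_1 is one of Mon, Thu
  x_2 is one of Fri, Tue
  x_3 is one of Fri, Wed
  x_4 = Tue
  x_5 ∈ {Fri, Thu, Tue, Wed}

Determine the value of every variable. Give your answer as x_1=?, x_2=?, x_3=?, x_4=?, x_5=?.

x_1=Mon, x_2=Fri, x_3=Wed, x_4=Tue, x_5=Thu

x_4 must be Tue (only option left). Eliminate Tue elsewhere: x_2, x_5.
x_2's domain is down to {Fri}, so x_2 = Fri. Eliminate Fri elsewhere: x_3, x_5.
That leaves x_3 = Wed. Strike Wed from x_5.
x_5's domain is down to {Thu}, so x_5 = Thu. So x_1 can't be Thu.
x_1's domain is down to {Mon}, so x_1 = Mon.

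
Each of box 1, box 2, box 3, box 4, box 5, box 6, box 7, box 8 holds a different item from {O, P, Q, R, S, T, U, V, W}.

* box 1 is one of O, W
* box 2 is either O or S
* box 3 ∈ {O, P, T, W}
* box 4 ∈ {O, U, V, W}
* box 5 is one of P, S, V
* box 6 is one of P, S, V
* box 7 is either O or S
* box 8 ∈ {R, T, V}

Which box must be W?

Among the 8 variables, R fits only box 8 (and all 8 values in {O, P, R, S, T, U, V, W} must be used), so box 8 = R.
The 7 still-open variables draw from only 7 values {O, P, S, T, U, V, W}, so each is used; only box 3 can be T, hence box 3 = T.
The 6 still-open variables together cover exactly {O, P, S, U, V, W} — 6 values for 6 variables — and U appears only in box 4's list, so box 4 = U.
The 5 still-open variables draw from only 5 values {O, P, S, V, W}, so each is used; only box 1 can be W, hence box 1 = W.

box 1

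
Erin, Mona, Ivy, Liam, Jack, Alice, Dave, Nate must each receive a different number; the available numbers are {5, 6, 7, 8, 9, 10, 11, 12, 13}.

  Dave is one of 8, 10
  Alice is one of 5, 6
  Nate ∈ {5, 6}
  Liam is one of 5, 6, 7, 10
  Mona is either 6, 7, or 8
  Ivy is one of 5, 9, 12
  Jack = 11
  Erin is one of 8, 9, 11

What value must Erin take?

Jack has just one choice, so Jack = 11. Strike 11 from Erin.
Among the 7 still-open variables, 12 fits only Ivy (and all 7 values in {5, 6, 7, 8, 9, 10, 12} must be used), so Ivy = 12.
Among the 6 still-open variables, 9 fits only Erin (and all 6 values in {5, 6, 7, 8, 9, 10} must be used), so Erin = 9.

9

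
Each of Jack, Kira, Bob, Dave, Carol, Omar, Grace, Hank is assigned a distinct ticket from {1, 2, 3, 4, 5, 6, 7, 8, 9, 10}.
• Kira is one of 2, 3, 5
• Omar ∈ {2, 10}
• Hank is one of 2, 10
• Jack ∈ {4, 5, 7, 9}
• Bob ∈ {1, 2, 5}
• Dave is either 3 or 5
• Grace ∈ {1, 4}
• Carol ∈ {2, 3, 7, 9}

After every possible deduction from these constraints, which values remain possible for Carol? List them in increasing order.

7, 9

Omar and Hank between them cover only {2, 10} — a naked pair. Remove those values from Kira, Bob, Carol.
The 2 variables Kira and Dave are confined to {3, 5}, which locks those values in; drop them from Jack, Bob, Carol.
That leaves Bob = 1. Eliminate 1 elsewhere: Grace.
That leaves Grace = 4. Remove 4 from Jack.
No further eliminations apply; Carol can still be any of 7, 9.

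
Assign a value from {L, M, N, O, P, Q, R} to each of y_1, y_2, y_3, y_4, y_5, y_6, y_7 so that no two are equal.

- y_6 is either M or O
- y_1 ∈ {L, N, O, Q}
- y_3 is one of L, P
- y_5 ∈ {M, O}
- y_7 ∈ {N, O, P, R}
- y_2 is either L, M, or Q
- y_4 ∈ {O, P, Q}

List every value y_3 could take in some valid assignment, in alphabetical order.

Among the 7 variables, R fits only y_7 (and all 7 values in {L, M, N, O, P, Q, R} must be used), so y_7 = R.
The 6 still-open variables draw from only 6 values {L, M, N, O, P, Q}, so each is used; only y_1 can be N, hence y_1 = N.
y_5 and y_6 between them cover only {M, O} — a naked pair. Remove those values from y_2, y_4.
No further eliminations apply; y_3 can still be any of L, P.

L, P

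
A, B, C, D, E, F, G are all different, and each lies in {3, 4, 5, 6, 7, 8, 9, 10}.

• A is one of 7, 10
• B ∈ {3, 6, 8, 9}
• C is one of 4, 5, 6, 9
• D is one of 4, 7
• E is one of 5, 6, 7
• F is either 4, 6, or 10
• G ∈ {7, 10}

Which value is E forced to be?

A and G share exactly the 2 values {7, 10}; by pigeonhole those values go to them, so strike 7, 10 from D, E, F.
D has just one choice, so D = 4. Remove 4 from C, F.
That leaves F = 6. Remove 6 from B, C, E.
So E = 5.

5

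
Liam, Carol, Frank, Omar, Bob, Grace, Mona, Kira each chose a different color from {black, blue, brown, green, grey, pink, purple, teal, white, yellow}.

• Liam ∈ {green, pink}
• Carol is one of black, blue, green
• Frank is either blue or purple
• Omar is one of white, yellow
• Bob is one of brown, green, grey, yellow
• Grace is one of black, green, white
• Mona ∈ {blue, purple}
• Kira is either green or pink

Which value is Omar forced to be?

Liam and Kira between them cover only {green, pink} — a naked pair. Remove those values from Carol, Bob, Grace.
The 2 variables Frank and Mona are confined to {blue, purple}, which locks those values in; drop them from Carol.
Carol has just one choice, so Carol = black. Strike black from Grace.
Grace's domain is down to {white}, so Grace = white. Remove white from Omar.
So Omar = yellow.

yellow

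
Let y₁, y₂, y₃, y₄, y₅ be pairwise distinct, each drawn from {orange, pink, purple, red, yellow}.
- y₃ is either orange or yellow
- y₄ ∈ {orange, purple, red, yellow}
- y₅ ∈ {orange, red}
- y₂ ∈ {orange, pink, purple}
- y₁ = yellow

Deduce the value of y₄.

purple

y₁'s domain is down to {yellow}, so y₁ = yellow. Remove yellow from y₃, y₄.
That leaves y₃ = orange. So y₂, y₄, y₅ can't be orange.
y₅ must be red (only option left). Strike red from y₄.
So y₄ = purple.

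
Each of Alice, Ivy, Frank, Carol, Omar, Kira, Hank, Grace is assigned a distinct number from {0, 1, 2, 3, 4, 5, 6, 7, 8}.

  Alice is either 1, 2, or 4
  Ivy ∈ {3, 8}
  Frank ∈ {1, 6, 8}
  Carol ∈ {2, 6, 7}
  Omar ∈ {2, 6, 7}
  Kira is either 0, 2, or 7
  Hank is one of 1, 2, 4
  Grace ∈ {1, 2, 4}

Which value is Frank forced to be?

8

The 8 variables together cover exactly {0, 1, 2, 3, 4, 6, 7, 8} — 8 values for 8 variables — and 0 appears only in Kira's list, so Kira = 0.
The 7 still-open variables together cover exactly {1, 2, 3, 4, 6, 7, 8} — 7 values for 7 variables — and 3 appears only in Ivy's list, so Ivy = 3.
The 6 still-open variables draw from only 6 values {1, 2, 4, 6, 7, 8}, so each is used; only Frank can be 8, hence Frank = 8.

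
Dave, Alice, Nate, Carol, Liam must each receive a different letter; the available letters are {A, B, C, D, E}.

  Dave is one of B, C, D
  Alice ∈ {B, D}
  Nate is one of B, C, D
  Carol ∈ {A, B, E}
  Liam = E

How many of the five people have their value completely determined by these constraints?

Liam has just one choice, so Liam = E. Remove E from Carol.
The 4 still-open variables draw from only 4 values {A, B, C, D}, so each is used; only Carol can be A, hence Carol = A.
Determined: Carol=A, Liam=E. The other people each still have more than one consistent value. That makes 2.

2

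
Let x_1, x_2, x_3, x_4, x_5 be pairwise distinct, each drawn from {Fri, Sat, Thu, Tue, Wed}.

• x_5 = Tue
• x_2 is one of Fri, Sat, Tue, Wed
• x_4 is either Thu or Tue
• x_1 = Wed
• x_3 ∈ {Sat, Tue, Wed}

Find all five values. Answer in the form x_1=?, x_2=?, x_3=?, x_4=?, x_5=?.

x_1 has just one choice, so x_1 = Wed. Eliminate Wed elsewhere: x_2, x_3.
x_5 has just one choice, so x_5 = Tue. Strike Tue from x_2, x_3, x_4.
x_3 has just one choice, so x_3 = Sat. So x_2 can't be Sat.
That leaves x_4 = Thu.
That leaves x_2 = Fri.

x_1=Wed, x_2=Fri, x_3=Sat, x_4=Thu, x_5=Tue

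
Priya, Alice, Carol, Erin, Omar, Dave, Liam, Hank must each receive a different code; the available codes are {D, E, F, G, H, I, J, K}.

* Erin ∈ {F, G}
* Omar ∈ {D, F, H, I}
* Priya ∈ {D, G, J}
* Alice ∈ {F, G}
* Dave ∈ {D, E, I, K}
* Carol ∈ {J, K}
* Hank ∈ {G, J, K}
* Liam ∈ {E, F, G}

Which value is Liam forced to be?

E

The 8 variables draw from only 8 values {D, E, F, G, H, I, J, K}, so each is used; only Omar can be H, hence Omar = H.
Among the 7 still-open variables, I fits only Dave (and all 7 values in {D, E, F, G, I, J, K} must be used), so Dave = I.
Among the 6 still-open variables, D fits only Priya (and all 6 values in {D, E, F, G, J, K} must be used), so Priya = D.
The 5 still-open variables together cover exactly {E, F, G, J, K} — 5 values for 5 variables — and E appears only in Liam's list, so Liam = E.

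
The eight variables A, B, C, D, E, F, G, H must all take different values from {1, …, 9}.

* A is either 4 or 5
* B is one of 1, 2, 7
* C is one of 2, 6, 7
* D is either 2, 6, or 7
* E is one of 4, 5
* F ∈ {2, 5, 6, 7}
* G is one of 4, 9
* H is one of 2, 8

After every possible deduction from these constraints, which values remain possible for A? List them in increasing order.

4, 5

The 8 variables together cover exactly {1, 2, 4, 5, 6, 7, 8, 9} — 8 values for 8 variables — and 1 appears only in B's list, so B = 1.
The 7 still-open variables draw from only 7 values {2, 4, 5, 6, 7, 8, 9}, so each is used; only H can be 8, hence H = 8.
The 6 still-open variables draw from only 6 values {2, 4, 5, 6, 7, 9}, so each is used; only G can be 9, hence G = 9.
A and E between them cover only {4, 5} — a naked pair. Remove those values from F.
No further eliminations apply; A can still be any of 4, 5.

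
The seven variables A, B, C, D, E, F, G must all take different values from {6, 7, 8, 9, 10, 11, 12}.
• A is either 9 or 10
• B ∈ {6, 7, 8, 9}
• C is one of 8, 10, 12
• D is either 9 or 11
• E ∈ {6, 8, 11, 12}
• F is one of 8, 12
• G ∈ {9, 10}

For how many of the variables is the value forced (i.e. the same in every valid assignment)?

3

The 7 variables together cover exactly {6, 7, 8, 9, 10, 11, 12} — 7 values for 7 variables — and 7 appears only in B's list, so B = 7.
Among the 6 still-open variables, 6 fits only E (and all 6 values in {6, 8, 9, 10, 11, 12} must be used), so E = 6.
The 5 still-open variables draw from only 5 values {8, 9, 10, 11, 12}, so each is used; only D can be 11, hence D = 11.
A and G share exactly the 2 values {9, 10}; by pigeonhole those values go to them, so strike 9, 10 from C.
Determined: B=7, D=11, E=6. The other variables each still have more than one consistent value. That makes 3.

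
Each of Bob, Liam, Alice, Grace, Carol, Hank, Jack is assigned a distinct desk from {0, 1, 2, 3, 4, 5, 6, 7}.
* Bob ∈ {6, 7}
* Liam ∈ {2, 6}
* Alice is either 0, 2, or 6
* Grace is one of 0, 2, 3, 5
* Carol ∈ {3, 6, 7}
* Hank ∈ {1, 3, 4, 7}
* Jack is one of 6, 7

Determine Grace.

Bob and Jack share exactly the 2 values {6, 7}; by pigeonhole those values go to them, so strike 6, 7 from Liam, Alice, Carol, Hank.
Liam has just one choice, so Liam = 2. Eliminate 2 elsewhere: Alice, Grace.
Alice has just one choice, so Alice = 0. So Grace can't be 0.
Carol has just one choice, so Carol = 3. Remove 3 from Grace, Hank.
So Grace = 5.

5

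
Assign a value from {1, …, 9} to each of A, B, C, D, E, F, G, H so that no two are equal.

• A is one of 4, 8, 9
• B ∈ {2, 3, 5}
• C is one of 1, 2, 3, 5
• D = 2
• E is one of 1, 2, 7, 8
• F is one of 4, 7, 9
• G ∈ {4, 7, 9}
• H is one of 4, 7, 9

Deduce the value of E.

D has just one choice, so D = 2. Eliminate 2 elsewhere: B, C, E.
The 3 variables F, G, H are confined to {4, 7, 9}, which locks those values in; drop them from A, E.
That leaves A = 8. So E can't be 8.
So E = 1.

1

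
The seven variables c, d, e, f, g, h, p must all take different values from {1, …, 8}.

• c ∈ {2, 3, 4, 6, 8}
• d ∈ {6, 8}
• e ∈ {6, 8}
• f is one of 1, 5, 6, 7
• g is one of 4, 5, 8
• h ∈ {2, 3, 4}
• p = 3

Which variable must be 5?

p's domain is down to {3}, so p = 3. So c, h can't be 3.
d and e between them cover only {6, 8} — a naked pair. Remove those values from c, f, g.
c and h between them cover only {2, 4} — a naked pair. Remove those values from g.
So 5 goes to g.

g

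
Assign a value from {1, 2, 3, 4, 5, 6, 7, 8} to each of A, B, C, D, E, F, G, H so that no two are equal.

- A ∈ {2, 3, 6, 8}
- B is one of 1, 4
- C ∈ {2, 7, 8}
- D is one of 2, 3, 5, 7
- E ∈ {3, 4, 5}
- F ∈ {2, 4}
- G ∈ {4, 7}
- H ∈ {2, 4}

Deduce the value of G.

7

The 8 variables draw from only 8 values {1, 2, 3, 4, 5, 6, 7, 8}, so each is used; only B can be 1, hence B = 1.
The 7 still-open variables draw from only 7 values {2, 3, 4, 5, 6, 7, 8}, so each is used; only A can be 6, hence A = 6.
The 6 still-open variables together cover exactly {2, 3, 4, 5, 7, 8} — 6 values for 6 variables — and 8 appears only in C's list, so C = 8.
F and H between them cover only {2, 4} — a naked pair. Remove those values from D, E, G.
So G = 7.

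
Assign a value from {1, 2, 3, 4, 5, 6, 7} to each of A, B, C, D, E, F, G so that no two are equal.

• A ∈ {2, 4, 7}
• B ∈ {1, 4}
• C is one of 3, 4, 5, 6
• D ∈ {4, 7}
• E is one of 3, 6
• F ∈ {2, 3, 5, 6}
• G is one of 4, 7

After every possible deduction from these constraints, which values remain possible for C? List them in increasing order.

Among the 7 variables, 1 fits only B (and all 7 values in {1, 2, 3, 4, 5, 6, 7} must be used), so B = 1.
The 2 variables D and G are confined to {4, 7}, which locks those values in; drop them from A, C.
A has just one choice, so A = 2. Remove 2 from F.
No further eliminations apply; C can still be any of 3, 5, 6.

3, 5, 6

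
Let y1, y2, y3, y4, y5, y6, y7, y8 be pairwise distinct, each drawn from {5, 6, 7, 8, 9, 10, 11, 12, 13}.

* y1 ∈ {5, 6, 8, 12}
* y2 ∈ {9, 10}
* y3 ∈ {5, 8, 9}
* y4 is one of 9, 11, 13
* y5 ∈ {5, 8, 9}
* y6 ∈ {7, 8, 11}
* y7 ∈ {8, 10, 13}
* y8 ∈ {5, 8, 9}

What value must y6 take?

7

y3, y5, y8 between them cover only {5, 8, 9} — a naked triple. Remove those values from y1, y2, y4, y6, y7.
y2 must be 10 (only option left). Eliminate 10 elsewhere: y7.
y7 has just one choice, so y7 = 13. So y4 can't be 13.
That leaves y4 = 11. Strike 11 from y6.
So y6 = 7.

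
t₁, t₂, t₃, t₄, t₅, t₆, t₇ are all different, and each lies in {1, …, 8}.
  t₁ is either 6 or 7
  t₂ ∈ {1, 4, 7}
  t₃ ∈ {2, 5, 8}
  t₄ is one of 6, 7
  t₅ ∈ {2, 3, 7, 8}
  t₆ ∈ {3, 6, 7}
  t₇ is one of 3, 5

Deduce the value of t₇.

The 2 variables t₁ and t₄ are confined to {6, 7}, which locks those values in; drop them from t₂, t₅, t₆.
t₆'s domain is down to {3}, so t₆ = 3. Strike 3 from t₅, t₇.
So t₇ = 5.

5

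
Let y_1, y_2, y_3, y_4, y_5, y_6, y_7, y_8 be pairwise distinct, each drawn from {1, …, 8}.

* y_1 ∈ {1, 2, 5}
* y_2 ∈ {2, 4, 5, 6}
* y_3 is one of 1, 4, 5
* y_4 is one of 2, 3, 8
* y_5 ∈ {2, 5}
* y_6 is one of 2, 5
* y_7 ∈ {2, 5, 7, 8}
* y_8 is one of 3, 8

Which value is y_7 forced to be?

7

The 8 variables draw from only 8 values {1, 2, 3, 4, 5, 6, 7, 8}, so each is used; only y_2 can be 6, hence y_2 = 6.
The 7 still-open variables together cover exactly {1, 2, 3, 4, 5, 7, 8} — 7 values for 7 variables — and 4 appears only in y_3's list, so y_3 = 4.
The 6 still-open variables draw from only 6 values {1, 2, 3, 5, 7, 8}, so each is used; only y_1 can be 1, hence y_1 = 1.
Among the 5 still-open variables, 7 fits only y_7 (and all 5 values in {2, 3, 5, 7, 8} must be used), so y_7 = 7.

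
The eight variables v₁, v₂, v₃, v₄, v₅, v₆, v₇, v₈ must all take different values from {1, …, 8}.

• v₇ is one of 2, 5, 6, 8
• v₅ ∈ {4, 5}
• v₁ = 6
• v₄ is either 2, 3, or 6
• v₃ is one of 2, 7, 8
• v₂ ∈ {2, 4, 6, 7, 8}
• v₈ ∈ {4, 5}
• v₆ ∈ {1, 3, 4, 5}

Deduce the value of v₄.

3

v₁ has just one choice, so v₁ = 6. Remove 6 from v₂, v₄, v₇.
The 7 still-open variables draw from only 7 values {1, 2, 3, 4, 5, 7, 8}, so each is used; only v₆ can be 1, hence v₆ = 1.
The 6 still-open variables together cover exactly {2, 3, 4, 5, 7, 8} — 6 values for 6 variables — and 3 appears only in v₄'s list, so v₄ = 3.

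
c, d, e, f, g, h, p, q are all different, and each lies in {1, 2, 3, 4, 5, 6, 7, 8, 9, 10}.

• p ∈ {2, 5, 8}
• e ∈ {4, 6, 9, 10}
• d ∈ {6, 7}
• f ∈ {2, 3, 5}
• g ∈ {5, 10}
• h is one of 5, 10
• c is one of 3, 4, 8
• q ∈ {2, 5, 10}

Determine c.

g and h between them cover only {5, 10} — a naked pair. Remove those values from e, f, p, q.
q must be 2 (only option left). So f, p can't be 2.
f's domain is down to {3}, so f = 3. Strike 3 from c.
That leaves p = 8. Strike 8 from c.
So c = 4.

4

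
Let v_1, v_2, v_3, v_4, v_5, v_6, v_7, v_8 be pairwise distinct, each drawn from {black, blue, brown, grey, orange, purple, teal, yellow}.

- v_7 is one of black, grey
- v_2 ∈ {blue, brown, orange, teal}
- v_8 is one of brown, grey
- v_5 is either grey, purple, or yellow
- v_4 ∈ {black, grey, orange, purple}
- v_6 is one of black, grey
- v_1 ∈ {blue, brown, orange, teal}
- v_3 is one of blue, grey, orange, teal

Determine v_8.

brown

The 8 variables draw from only 8 values {black, blue, brown, grey, orange, purple, teal, yellow}, so each is used; only v_5 can be yellow, hence v_5 = yellow.
Among the 7 still-open variables, purple fits only v_4 (and all 7 values in {black, blue, brown, grey, orange, purple, teal} must be used), so v_4 = purple.
v_6 and v_7 between them cover only {black, grey} — a naked pair. Remove those values from v_3, v_8.
So v_8 = brown.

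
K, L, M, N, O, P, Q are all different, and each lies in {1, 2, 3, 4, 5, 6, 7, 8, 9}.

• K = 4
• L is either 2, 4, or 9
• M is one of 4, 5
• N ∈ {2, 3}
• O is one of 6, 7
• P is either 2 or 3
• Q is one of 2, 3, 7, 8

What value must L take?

9

K must be 4 (only option left). Strike 4 from L, M.
That leaves M = 5.
The 2 variables N and P are confined to {2, 3}, which locks those values in; drop them from L, Q.
So L = 9.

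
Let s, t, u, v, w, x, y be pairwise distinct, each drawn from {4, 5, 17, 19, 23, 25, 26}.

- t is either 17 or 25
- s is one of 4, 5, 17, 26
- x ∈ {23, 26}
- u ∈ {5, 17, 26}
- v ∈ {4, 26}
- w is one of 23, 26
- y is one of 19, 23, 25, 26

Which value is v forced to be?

The 7 variables together cover exactly {4, 5, 17, 19, 23, 25, 26} — 7 values for 7 variables — and 19 appears only in y's list, so y = 19.
Among the 6 still-open variables, 25 fits only t (and all 6 values in {4, 5, 17, 23, 25, 26} must be used), so t = 25.
w and x between them cover only {23, 26} — a naked pair. Remove those values from s, u, v.
So v = 4.

4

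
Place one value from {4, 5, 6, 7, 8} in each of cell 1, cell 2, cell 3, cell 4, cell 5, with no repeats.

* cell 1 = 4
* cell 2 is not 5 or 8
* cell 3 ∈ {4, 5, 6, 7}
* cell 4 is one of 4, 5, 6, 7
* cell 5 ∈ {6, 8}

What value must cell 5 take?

cell 1 must be 4 (only option left). Strike 4 from cell 2, cell 3, cell 4.
Among the 4 still-open variables, 8 fits only cell 5 (and all 4 values in {5, 6, 7, 8} must be used), so cell 5 = 8.

8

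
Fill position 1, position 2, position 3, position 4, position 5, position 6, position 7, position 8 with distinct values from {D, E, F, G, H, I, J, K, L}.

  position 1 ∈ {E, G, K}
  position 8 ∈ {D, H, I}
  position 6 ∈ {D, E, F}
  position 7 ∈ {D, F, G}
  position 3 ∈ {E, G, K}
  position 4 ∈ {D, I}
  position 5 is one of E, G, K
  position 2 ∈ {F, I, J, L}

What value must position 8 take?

H

position 1, position 3, position 5 between them cover only {E, G, K} — a naked triple. Remove those values from position 6, position 7.
The 2 variables position 6 and position 7 are confined to {D, F}, which locks those values in; drop them from position 2, position 4, position 8.
position 4 must be I (only option left). Eliminate I elsewhere: position 2, position 8.
So position 8 = H.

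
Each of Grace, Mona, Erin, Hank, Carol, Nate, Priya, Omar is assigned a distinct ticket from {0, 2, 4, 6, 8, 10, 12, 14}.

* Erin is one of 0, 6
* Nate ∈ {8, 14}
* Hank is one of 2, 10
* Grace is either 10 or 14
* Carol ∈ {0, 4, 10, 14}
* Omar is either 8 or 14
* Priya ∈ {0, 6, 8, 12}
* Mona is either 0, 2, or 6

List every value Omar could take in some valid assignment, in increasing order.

8, 14

The 8 variables draw from only 8 values {0, 2, 4, 6, 8, 10, 12, 14}, so each is used; only Carol can be 4, hence Carol = 4.
The 7 still-open variables draw from only 7 values {0, 2, 6, 8, 10, 12, 14}, so each is used; only Priya can be 12, hence Priya = 12.
The 2 variables Nate and Omar are confined to {8, 14}, which locks those values in; drop them from Grace.
Grace must be 10 (only option left). Remove 10 from Hank.
That leaves Hank = 2. Eliminate 2 elsewhere: Mona.
No further eliminations apply; Omar can still be any of 8, 14.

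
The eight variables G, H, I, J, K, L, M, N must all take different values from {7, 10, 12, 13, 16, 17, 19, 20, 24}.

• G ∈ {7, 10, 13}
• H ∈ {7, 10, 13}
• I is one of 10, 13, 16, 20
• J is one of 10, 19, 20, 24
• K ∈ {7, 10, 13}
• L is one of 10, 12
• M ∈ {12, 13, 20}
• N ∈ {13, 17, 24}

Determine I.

16

The 3 variables G, H, K are confined to {7, 10, 13}, which locks those values in; drop them from I, J, L, M, N.
L's domain is down to {12}, so L = 12. Eliminate 12 elsewhere: M.
That leaves M = 20. So I, J can't be 20.
So I = 16.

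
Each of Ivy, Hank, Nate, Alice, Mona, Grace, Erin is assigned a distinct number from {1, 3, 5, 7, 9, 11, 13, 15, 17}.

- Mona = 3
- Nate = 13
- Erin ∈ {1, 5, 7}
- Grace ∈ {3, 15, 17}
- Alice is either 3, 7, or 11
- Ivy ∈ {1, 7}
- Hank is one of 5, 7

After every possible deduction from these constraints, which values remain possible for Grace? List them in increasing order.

15, 17

Nate has just one choice, so Nate = 13.
Mona has just one choice, so Mona = 3. So Alice, Grace can't be 3.
Ivy, Hank, Erin between them cover only {1, 5, 7} — a naked triple. Remove those values from Alice.
Alice must be 11 (only option left).
No further eliminations apply; Grace can still be any of 15, 17.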